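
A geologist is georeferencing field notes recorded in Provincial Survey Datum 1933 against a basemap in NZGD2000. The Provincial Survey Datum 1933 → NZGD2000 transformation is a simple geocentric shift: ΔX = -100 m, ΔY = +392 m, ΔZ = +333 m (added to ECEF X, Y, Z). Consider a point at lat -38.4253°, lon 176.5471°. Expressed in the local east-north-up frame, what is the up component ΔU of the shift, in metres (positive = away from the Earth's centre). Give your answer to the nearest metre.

The local up (radial) axis is (cos φ cos λ, cos φ sin λ, sin φ), giving ΔU = 78.200 + 18.496 − 206.957 = -110.26 m.

ΔU = -110 m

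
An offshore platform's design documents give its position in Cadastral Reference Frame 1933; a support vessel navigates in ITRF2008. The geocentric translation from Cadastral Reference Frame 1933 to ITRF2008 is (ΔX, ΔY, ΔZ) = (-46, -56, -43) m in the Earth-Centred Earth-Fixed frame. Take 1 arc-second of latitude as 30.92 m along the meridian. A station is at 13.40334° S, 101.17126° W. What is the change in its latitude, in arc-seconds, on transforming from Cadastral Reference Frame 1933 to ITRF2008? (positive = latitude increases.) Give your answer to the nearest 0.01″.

sin φ = -0.231805, cos φ = 0.972762, sin λ = -0.981052, cos λ = -0.193742.
North component: ΔN = −sin φ cos λ·ΔX − sin φ sin λ·ΔY + cos φ·ΔZ = −(-0.231805)(-0.193742)(-46) − (-0.231805)(-0.981052)(-56) + (0.972762)(-43) = -27.03 m.
1° of latitude spans 3600 × 30.92 = 111312 m, so Δφ = -27.03 / 111312 × 3600 = -0.874″.

Δφ = -0.87″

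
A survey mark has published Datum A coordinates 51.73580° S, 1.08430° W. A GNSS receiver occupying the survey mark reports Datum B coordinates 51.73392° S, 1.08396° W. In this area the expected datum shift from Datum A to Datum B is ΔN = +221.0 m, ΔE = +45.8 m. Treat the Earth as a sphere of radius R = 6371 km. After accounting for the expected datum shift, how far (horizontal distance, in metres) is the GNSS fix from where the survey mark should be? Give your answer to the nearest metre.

Observed coordinate differences: Δφ = +0.00188°, Δλ = +0.00034°.
Converting to metres (1° lat = 111195 m, cos φ = 0.619289): observed ΔN = 209.0 m, observed ΔE = 23.4 m.
Subtracting the expected shift leaves a residual of 209.0 − (221.0) = -12.0 m north and 23.4 − (45.8) = -22.4 m east.
Residual distance = √((-12.0)² + (-22.4)²) = 25.4 m.

25 m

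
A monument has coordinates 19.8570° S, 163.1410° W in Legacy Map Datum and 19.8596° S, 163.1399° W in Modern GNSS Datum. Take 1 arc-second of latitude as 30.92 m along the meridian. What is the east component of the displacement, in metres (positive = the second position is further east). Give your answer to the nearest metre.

ΔE = 115 m

Δφ = -19.8596° − -19.8570° = -0.0026°; Δλ = -163.1399° − -163.1410° = +0.0011°.
1° of latitude = 3600 × 30.92 = 111312 m.
ΔN = Δφ × 111312 = -289.4 m; ΔE = Δλ × 111312 × cos(-19.8570°) = +0.0011 × 111312 × 0.940543 = 115.2 m.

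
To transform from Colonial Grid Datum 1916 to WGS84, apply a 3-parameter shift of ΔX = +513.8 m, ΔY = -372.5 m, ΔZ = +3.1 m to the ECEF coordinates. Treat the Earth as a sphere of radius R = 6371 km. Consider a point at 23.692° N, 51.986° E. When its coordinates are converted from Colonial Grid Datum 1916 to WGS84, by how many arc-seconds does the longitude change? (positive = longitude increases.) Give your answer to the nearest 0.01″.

sin φ = 0.401820, cos φ = 0.915719, sin λ = 0.787860, cos λ = 0.615854.
East component: ΔE = −sin λ·ΔX + cos λ·ΔY = −(0.787860)(513.8) + (0.615854)(-372.5) = -634.21 m.
1° of latitude spans πR/180 = 111195 m; at latitude φ, 1° of longitude spans that × cos φ = 101823.3 m, so Δλ = -634.21 / 101823.3 × 3600 = -22.423″.

Δλ = -22.42″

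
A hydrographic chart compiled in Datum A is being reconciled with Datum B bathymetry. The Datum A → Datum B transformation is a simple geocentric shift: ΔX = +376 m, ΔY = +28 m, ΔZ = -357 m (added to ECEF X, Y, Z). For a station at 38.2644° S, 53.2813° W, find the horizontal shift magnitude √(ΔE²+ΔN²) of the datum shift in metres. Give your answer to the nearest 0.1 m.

At φ = -38.2644°, λ = -53.2813°: sin φ = -0.619291, cos φ = 0.785161, sin λ = -0.801581, cos λ = 0.597887.
ΔE = −sin λ·ΔX + cos λ·ΔY = −(-0.801581)·(376) + (0.597887)·(28) = 318.14 m.
ΔN = −sin φ cos λ·ΔX − sin φ sin λ·ΔY + cos φ·ΔZ = −(-0.619291)(0.597887)(376) − (-0.619291)(-0.801581)(28) + (0.785161)(-357) = -154.98 m.
Horizontal magnitude = √(ΔE² + ΔN²) = √(318.14² + (-154.98)²) = 353.88 m.

353.9 m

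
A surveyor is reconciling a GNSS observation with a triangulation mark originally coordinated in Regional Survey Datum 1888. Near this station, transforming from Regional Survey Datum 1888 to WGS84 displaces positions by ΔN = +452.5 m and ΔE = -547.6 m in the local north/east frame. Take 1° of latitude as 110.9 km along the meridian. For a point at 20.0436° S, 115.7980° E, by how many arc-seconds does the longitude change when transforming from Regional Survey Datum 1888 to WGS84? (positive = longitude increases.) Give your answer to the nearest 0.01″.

Δλ = -18.92″

At latitude -20.0436°, cos φ = 0.939432.
1° of longitude at this latitude = 110.9 × cos φ = 104.18 km, so Δλ = -547.6 / 104183.0 = -0.0052561° = -18.922″.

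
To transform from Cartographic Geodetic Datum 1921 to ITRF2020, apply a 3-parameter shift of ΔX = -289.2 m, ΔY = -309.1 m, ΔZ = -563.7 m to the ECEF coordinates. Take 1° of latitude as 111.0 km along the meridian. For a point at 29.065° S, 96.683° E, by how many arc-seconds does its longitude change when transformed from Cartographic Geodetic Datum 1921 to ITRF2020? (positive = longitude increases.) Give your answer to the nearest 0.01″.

Δλ = 11.99″

sin φ = -0.485802, cos φ = 0.874069, sin λ = 0.993205, cos λ = -0.116376.
East component: ΔE = −sin λ·ΔX + cos λ·ΔY = −(0.993205)(-289.2) + (-0.116376)(-309.1) = 323.21 m.
1° of latitude spans 111000 m; at latitude φ, 1° of longitude spans that × cos φ = 97021.7 m, so Δλ = 323.21 / 97021.7 × 3600 = 11.993″.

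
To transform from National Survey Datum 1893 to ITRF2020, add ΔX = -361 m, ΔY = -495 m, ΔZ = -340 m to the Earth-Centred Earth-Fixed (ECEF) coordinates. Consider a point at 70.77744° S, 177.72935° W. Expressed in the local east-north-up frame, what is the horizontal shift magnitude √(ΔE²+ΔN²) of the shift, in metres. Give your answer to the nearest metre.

At φ = -70.77744°, λ = -177.72935°: sin φ = -0.944247, cos φ = 0.329238, sin λ = -0.039620, cos λ = -0.999215.
ΔE = −sin λ·ΔX + cos λ·ΔY = −(-0.039620)·(-361) + (-0.999215)·(-495) = 480.31 m.
ΔN = −sin φ cos λ·ΔX − sin φ sin λ·ΔY + cos φ·ΔZ = −(-0.944247)(-0.999215)(-361) − (-0.944247)(-0.039620)(-495) + (0.329238)(-340) = 247.18 m.
Horizontal magnitude = √(ΔE² + ΔN²) = √(480.31² + 247.18²) = 540.18 m.

540 m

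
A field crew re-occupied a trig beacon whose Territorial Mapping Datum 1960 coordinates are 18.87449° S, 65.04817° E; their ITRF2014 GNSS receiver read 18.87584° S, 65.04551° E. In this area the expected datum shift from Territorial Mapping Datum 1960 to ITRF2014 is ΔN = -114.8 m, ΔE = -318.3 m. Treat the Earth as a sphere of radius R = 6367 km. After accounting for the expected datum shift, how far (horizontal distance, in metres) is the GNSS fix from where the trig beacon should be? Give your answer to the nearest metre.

52 m

Observed coordinate differences: Δφ = -0.00135°, Δλ = -0.00266°.
Converting to metres (1° lat = 111125 m, cos φ = 0.946229): observed ΔN = -150.0 m, observed ΔE = -279.7 m.
Subtracting the expected shift leaves a residual of -150.0 − (-114.8) = -35.2 m north and -279.7 − (-318.3) = 38.6 m east.
Residual distance = √((-35.2)² + 38.6²) = 52.3 m.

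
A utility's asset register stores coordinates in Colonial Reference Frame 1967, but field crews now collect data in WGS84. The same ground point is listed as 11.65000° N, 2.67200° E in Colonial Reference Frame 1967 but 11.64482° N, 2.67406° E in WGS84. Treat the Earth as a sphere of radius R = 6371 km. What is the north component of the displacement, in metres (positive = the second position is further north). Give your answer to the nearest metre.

ΔN = -576 m

Δφ = 11.64482° − 11.65000° = -0.00518°; Δλ = 2.67406° − 2.67200° = +0.00206°.
1° along a meridian = πR/180 = 111195 m.
ΔN = Δφ × 111195 = -576.0 m; ΔE = Δλ × 111195 × cos(11.65000°) = +0.00206 × 111195 × 0.979399 = 224.3 m.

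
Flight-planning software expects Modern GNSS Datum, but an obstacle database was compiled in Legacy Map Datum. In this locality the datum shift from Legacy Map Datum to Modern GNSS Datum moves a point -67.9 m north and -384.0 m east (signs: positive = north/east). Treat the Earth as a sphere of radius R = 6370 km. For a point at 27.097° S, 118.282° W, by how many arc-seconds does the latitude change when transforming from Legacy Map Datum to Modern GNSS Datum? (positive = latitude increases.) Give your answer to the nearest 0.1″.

Δφ = -2.2″

On a sphere of radius R, 1 rad of latitude = R, so Δφ = ΔN / R = -67.9 / 6370000 = -1.0659e-05 rad = -2.199″.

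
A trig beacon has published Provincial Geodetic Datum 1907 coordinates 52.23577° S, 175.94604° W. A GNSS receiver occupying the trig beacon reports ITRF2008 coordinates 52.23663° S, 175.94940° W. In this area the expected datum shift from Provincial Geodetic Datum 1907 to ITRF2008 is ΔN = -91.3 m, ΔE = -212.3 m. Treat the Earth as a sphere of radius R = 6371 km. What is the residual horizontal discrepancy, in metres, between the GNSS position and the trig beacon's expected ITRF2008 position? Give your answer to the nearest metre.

Observed coordinate differences: Δφ = -0.00086°, Δλ = -0.00336°.
Converting to metres (1° lat = 111195 m, cos φ = 0.612414): observed ΔN = -95.6 m, observed ΔE = -228.8 m.
Subtracting the expected shift leaves a residual of -95.6 − (-91.3) = -4.3 m north and -228.8 − (-212.3) = -16.5 m east.
Residual distance = √((-4.3)² + (-16.5)²) = 17.1 m.

17 m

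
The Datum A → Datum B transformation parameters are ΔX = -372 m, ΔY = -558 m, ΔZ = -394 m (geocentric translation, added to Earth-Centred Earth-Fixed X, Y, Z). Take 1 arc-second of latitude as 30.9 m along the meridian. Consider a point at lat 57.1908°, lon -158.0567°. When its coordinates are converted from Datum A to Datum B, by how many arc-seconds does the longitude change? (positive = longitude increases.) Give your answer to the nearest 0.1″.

sin φ = 0.840480, cos φ = 0.541843, sin λ = -0.373689, cos λ = -0.927554.
East component: ΔE = −sin λ·ΔX + cos λ·ΔY = −(-0.373689)(-372) + (-0.927554)(-558) = 378.56 m.
1° of latitude spans 3600 × 30.90 = 111240 m; at latitude φ, 1° of longitude spans that × cos φ = 60274.6 m, so Δλ = 378.56 / 60274.6 × 3600 = 22.610″.

Δλ = 22.6″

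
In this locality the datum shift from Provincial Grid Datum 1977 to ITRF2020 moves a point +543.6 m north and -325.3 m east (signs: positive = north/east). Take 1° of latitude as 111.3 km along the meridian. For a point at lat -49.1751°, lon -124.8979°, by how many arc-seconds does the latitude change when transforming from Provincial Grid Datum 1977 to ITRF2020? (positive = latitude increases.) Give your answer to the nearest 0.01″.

1° of latitude = 111.3 km, so Δφ = 543.6 / 111300 = 0.0048841° = 17.583″.

Δφ = 17.58″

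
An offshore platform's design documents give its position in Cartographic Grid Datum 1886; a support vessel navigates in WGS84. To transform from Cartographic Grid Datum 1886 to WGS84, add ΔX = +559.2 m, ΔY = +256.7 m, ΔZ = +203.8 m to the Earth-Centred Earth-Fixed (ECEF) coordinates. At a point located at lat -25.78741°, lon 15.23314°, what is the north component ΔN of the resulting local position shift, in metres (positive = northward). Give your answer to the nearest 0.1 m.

ΔN = 447.6 m

At φ = -25.78741°, λ = 15.23314°: sin φ = -0.435033, cos φ = 0.900414, sin λ = 0.262747, cos λ = 0.964865.
ΔN = −sin φ cos λ·ΔX − sin φ sin λ·ΔY + cos φ·ΔZ = −(-0.435033)(0.964865)(559.2) − (-0.435033)(0.262747)(256.7) + (0.900414)(203.8) = 447.57 m.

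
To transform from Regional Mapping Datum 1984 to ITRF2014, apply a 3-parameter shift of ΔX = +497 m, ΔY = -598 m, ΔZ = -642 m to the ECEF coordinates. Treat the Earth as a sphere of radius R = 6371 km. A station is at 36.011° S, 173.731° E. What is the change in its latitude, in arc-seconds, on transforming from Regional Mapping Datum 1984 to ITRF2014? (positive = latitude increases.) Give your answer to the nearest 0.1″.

sin φ = -0.587941, cos φ = 0.808904, sin λ = 0.109197, cos λ = -0.994020.
North component: ΔN = −sin φ cos λ·ΔX − sin φ sin λ·ΔY + cos φ·ΔZ = −(-0.587941)(-0.994020)(497) − (-0.587941)(0.109197)(-598) + (0.808904)(-642) = -848.17 m.
1° of latitude spans πR/180 = 111195 m, so Δφ = -848.17 / 111195 × 3600 = -27.460″.

Δφ = -27.5″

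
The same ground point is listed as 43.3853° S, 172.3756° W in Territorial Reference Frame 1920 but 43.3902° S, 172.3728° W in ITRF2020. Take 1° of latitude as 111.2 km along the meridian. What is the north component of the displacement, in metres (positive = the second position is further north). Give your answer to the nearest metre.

ΔN = -545 m

Δφ = -43.3902° − -43.3853° = -0.0049°; Δλ = -172.3728° − -172.3756° = +0.0028°.
ΔN = Δφ × 111200 = -544.9 m; ΔE = Δλ × 111200 × cos(-43.3853°) = +0.0028 × 111200 × 0.726751 = 226.3 m.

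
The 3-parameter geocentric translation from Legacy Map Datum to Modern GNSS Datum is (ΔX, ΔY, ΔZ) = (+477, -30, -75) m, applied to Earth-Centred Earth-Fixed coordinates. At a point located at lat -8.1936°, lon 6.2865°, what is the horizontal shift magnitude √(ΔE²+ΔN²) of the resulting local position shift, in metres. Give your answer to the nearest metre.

At φ = -8.1936°, λ = 6.2865°: sin φ = -0.142518, cos φ = 0.989792, sin λ = 0.109500, cos λ = 0.993987.
ΔE = −sin λ·ΔX + cos λ·ΔY = −(0.109500)·(477) + (0.993987)·(-30) = -82.05 m.
ΔN = −sin φ cos λ·ΔX − sin φ sin λ·ΔY + cos φ·ΔZ = −(-0.142518)(0.993987)(477) − (-0.142518)(0.109500)(-30) + (0.989792)(-75) = -7.13 m.
Horizontal magnitude = √(ΔE² + ΔN²) = √((-82.05)² + (-7.13)²) = 82.36 m.

82 m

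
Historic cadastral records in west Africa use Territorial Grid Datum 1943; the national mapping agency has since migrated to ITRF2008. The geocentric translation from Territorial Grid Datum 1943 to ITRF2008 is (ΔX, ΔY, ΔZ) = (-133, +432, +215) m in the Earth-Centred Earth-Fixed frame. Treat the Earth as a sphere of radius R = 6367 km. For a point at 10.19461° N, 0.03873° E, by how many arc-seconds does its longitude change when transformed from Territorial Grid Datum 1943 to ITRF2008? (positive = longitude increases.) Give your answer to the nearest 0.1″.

Δλ = 14.2″

sin φ = 0.176992, cos φ = 0.984212, sin λ = 0.000676, cos λ = 1.000000.
East component: ΔE = −sin λ·ΔX + cos λ·ΔY = −(0.000676)(-133) + (1.000000)(432) = 432.09 m.
1° of latitude spans πR/180 = 111125 m; at latitude φ, 1° of longitude spans that × cos φ = 109370.7 m, so Δλ = 432.09 / 109370.7 × 3600 = 14.222″.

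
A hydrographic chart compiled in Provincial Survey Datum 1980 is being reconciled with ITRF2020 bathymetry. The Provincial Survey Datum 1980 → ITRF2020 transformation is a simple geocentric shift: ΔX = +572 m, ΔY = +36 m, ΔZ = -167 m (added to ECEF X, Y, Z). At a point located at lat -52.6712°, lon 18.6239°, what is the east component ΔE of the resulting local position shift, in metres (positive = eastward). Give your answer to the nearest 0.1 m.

ΔE = -148.6 m

At φ = -52.6712°, λ = 18.6239°: sin φ = -0.795169, cos φ = 0.606388, sin λ = 0.319355, cos λ = 0.947635.
ΔE = −sin λ·ΔX + cos λ·ΔY = −(0.319355)·(572) + (0.947635)·(36) = -148.56 m.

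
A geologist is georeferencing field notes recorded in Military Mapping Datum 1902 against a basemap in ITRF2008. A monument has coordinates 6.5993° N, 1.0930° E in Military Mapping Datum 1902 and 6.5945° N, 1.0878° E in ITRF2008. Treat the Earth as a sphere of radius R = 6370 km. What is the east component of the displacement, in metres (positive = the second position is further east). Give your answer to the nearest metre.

Δφ = 6.5945° − 6.5993° = -0.0048°; Δλ = 1.0878° − 1.0930° = -0.0052°.
1° along a meridian = πR/180 = 111177 m.
ΔN = Δφ × 111177 = -533.7 m; ΔE = Δλ × 111177 × cos(6.5993°) = -0.0052 × 111177 × 0.993374 = -574.3 m.

ΔE = -574 m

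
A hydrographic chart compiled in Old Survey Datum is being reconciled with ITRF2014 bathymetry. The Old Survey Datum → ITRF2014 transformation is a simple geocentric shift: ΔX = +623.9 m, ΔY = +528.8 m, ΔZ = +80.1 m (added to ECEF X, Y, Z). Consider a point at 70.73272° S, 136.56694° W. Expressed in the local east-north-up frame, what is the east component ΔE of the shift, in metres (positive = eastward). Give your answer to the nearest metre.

The local east axis at (φ, λ) is (−sin λ, cos λ, 0), so ΔE = −sin(-136.56694°)·623.9 + cos(-136.56694°)·528.8 = 44.93 m.

ΔE = 45 m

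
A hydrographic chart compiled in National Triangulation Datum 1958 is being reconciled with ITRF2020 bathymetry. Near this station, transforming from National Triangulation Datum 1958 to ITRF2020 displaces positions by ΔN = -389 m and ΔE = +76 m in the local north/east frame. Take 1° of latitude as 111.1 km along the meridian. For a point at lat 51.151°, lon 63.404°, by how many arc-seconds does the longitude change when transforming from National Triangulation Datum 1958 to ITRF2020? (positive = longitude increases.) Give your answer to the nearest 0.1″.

Δλ = 3.9″

At latitude 51.151°, cos φ = 0.627270.
1° of longitude at this latitude = 111.1 × cos φ = 69.69 km, so Δλ = 76.0 / 69689.7 = 0.0010905° = 3.926″.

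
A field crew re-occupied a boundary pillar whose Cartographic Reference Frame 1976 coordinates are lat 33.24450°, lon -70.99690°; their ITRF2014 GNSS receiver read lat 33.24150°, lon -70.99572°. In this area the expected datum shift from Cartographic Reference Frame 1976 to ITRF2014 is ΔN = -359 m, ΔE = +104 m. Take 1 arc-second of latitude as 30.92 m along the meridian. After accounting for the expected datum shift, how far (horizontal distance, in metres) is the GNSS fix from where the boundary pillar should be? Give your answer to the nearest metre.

26 m

Observed coordinate differences: Δφ = -0.00300°, Δλ = +0.00118°.
Converting to metres (1° lat = 111312 m, cos φ = 0.836339): observed ΔN = -333.9 m, observed ΔE = 109.9 m.
Subtracting the expected shift leaves a residual of -333.9 − (-359) = 25.1 m north and 109.9 − (104) = 5.9 m east.
Residual distance = √(25.1² + 5.9²) = 25.7 m.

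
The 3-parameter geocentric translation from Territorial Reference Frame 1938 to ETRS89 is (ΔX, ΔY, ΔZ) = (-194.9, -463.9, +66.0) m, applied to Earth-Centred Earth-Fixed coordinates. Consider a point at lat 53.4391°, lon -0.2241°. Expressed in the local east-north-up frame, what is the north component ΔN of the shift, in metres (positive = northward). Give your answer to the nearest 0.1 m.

ΔN = 194.4 m

At φ = 53.4391°, λ = -0.2241°: sin φ = 0.803224, cos φ = 0.595677, sin λ = -0.003911, cos λ = 0.999992.
ΔN = −sin φ cos λ·ΔX − sin φ sin λ·ΔY + cos φ·ΔZ = −(0.803224)(0.999992)(-194.9) − (0.803224)(-0.003911)(-463.9) + (0.595677)(66.0) = 194.40 m.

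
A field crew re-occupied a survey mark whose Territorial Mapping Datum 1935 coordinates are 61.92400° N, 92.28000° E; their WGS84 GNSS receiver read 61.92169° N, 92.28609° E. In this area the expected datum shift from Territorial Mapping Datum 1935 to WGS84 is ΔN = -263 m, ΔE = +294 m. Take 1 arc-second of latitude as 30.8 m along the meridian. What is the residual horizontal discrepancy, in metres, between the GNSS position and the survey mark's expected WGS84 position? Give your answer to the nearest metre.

25 m

Observed coordinate differences: Δφ = -0.00231°, Δλ = +0.00609°.
Converting to metres (1° lat = 110880 m, cos φ = 0.470642): observed ΔN = -256.1 m, observed ΔE = 317.8 m.
Subtracting the expected shift leaves a residual of -256.1 − (-263) = 6.9 m north and 317.8 − (294) = 23.8 m east.
Residual distance = √(6.9² + 23.8²) = 24.8 m.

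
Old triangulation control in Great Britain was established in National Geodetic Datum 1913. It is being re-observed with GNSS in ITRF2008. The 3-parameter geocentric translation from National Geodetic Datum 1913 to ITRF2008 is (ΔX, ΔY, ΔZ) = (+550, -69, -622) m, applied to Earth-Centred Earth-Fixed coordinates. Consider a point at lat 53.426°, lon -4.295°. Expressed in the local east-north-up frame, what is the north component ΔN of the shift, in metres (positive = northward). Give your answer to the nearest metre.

ΔN = -815 m

The local north axis is (−sin φ cos λ, −sin φ sin λ, cos φ), giving ΔN = -440.458 − 4.150 − 370.625 = -815.23 m.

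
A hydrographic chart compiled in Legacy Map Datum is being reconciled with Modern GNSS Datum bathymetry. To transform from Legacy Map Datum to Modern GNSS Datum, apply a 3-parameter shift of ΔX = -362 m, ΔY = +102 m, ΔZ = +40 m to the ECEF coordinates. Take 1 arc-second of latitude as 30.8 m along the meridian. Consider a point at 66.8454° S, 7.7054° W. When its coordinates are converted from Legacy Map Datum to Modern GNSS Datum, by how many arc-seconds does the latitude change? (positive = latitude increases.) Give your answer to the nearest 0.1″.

Δφ = -10.6″

sin φ = -0.919447, cos φ = 0.393213, sin λ = -0.134080, cos λ = 0.990971.
North component: ΔN = −sin φ cos λ·ΔX − sin φ sin λ·ΔY + cos φ·ΔZ = −(-0.919447)(0.990971)(-362) − (-0.919447)(-0.134080)(102) + (0.393213)(40) = -326.68 m.
1° of latitude spans 3600 × 30.80 = 110880 m, so Δφ = -326.68 / 110880 × 3600 = -10.607″.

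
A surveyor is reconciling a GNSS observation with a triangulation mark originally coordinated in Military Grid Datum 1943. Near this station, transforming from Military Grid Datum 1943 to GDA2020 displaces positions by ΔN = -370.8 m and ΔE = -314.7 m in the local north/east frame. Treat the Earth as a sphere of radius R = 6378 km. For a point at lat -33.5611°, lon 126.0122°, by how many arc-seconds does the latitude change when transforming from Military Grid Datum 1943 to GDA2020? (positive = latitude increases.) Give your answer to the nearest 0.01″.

Δφ = -11.99″

On a sphere of radius R, 1 rad of latitude = R, so Δφ = ΔN / R = -370.8 / 6378000 = -5.8137e-05 rad = -11.992″.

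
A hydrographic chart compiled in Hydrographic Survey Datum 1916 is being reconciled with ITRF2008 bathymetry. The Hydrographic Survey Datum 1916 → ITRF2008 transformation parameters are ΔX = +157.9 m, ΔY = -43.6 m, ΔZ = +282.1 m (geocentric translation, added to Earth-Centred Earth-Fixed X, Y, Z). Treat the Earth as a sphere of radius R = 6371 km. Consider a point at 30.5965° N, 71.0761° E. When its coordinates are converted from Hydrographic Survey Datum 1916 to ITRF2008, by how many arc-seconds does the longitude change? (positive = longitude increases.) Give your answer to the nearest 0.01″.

sin φ = 0.508989, cos φ = 0.860773, sin λ = 0.945950, cos λ = 0.324312.
East component: ΔE = −sin λ·ΔX + cos λ·ΔY = −(0.945950)(157.9) + (0.324312)(-43.6) = -163.51 m.
1° of latitude spans πR/180 = 111195 m; at latitude φ, 1° of longitude spans that × cos φ = 95713.6 m, so Δλ = -163.51 / 95713.6 × 3600 = -6.150″.

Δλ = -6.15″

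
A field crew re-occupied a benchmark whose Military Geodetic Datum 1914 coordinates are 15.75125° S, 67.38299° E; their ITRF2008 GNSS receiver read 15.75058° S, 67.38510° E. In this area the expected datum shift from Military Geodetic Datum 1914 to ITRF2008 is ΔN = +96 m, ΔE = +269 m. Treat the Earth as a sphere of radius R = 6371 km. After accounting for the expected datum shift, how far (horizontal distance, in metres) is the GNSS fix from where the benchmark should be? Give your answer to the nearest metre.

Observed coordinate differences: Δφ = +0.00067°, Δλ = +0.00211°.
Converting to metres (1° lat = 111195 m, cos φ = 0.962449): observed ΔN = 74.5 m, observed ΔE = 225.8 m.
Subtracting the expected shift leaves a residual of 74.5 − (96) = -21.5 m north and 225.8 − (269) = -43.2 m east.
Residual distance = √((-21.5)² + (-43.2)²) = 48.2 m.

48 m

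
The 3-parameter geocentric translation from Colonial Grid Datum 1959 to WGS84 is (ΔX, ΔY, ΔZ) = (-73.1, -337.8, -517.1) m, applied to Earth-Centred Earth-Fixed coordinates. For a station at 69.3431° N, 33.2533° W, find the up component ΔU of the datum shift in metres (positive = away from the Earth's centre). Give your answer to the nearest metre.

ΔU = -440 m

At φ = 69.3431°, λ = -33.2533°: sin φ = 0.935710, cos φ = 0.352771, sin λ = -0.548341, cos λ = 0.836255.
ΔU = cos φ cos λ·ΔX + cos φ sin λ·ΔY + sin φ·ΔZ = (0.352771)(0.836255)(-73.1) + (0.352771)(-0.548341)(-337.8) + (0.935710)(-517.1) = -440.08 m.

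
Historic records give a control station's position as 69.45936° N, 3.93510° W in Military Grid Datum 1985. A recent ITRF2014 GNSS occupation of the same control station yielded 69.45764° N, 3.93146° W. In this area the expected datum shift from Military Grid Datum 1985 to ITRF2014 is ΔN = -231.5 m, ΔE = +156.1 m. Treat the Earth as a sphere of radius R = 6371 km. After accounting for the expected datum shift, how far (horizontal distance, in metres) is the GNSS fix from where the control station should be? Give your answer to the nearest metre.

Observed coordinate differences: Δφ = -0.00172°, Δλ = +0.00364°.
Converting to metres (1° lat = 111195 m, cos φ = 0.350872): observed ΔN = -191.3 m, observed ΔE = 142.0 m.
Subtracting the expected shift leaves a residual of -191.3 − (-231.5) = 40.2 m north and 142.0 − (156.1) = -14.1 m east.
Residual distance = √(40.2² + (-14.1)²) = 42.6 m.

43 m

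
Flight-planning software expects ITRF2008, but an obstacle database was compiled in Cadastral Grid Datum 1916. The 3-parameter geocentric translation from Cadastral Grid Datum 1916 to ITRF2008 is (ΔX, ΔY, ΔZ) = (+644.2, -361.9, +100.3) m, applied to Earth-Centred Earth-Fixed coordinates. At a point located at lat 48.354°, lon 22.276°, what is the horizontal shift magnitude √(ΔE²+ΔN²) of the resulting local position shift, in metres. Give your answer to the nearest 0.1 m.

At φ = 48.354°, λ = 22.276°: sin φ = 0.747265, cos φ = 0.664526, sin λ = 0.379069, cos λ = 0.925369.
ΔE = −sin λ·ΔX + cos λ·ΔY = −(0.379069)·(644.2) + (0.925369)·(-361.9) = -579.09 m.
ΔN = −sin φ cos λ·ΔX − sin φ sin λ·ΔY + cos φ·ΔZ = −(0.747265)(0.925369)(644.2) − (0.747265)(0.379069)(-361.9) + (0.664526)(100.3) = -276.30 m.
Horizontal magnitude = √(ΔE² + ΔN²) = √((-579.09)² + (-276.30)²) = 641.62 m.

641.6 m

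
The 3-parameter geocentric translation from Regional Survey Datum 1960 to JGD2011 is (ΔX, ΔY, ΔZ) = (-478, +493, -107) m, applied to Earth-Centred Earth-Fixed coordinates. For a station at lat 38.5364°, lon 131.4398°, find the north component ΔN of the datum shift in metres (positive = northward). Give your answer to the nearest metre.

ΔN = -511 m

At φ = 38.5364°, λ = 131.4398°: sin φ = 0.623012, cos φ = 0.782213, sin λ = 0.749652, cos λ = -0.661833.
ΔN = −sin φ cos λ·ΔX − sin φ sin λ·ΔY + cos φ·ΔZ = −(0.623012)(-0.661833)(-478) − (0.623012)(0.749652)(493) + (0.782213)(-107) = -511.04 m.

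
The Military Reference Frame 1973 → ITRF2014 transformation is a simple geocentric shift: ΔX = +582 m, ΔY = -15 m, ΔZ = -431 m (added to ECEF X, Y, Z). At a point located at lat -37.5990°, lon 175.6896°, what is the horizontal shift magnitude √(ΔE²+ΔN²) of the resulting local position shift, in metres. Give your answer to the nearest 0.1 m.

The local east axis at (φ, λ) is (−sin λ, cos λ, 0), so ΔE = −sin(175.6896°)·582 + cos(175.6896°)·(-15) = -28.79 m.
The local north axis is (−sin φ cos λ, −sin φ sin λ, cos φ), giving ΔN = -354.092 − 0.688 − 341.481 = -696.26 m.
Horizontal magnitude = √(ΔE² + ΔN²) = √((-28.79)² + (-696.26)²) = 696.86 m.

696.9 m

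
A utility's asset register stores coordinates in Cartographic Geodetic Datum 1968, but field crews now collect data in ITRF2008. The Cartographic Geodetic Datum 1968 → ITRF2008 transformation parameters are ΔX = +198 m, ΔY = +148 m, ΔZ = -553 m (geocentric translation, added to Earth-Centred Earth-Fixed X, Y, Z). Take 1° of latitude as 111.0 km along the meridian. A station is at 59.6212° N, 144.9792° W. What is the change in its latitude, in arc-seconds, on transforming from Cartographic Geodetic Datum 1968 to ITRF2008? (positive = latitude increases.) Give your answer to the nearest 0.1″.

Δφ = -2.2″

sin φ = 0.862701, cos φ = 0.505715, sin λ = -0.573874, cos λ = -0.818944.
North component: ΔN = −sin φ cos λ·ΔX − sin φ sin λ·ΔY + cos φ·ΔZ = −(0.862701)(-0.818944)(198) − (0.862701)(-0.573874)(148) + (0.505715)(-553) = -66.50 m.
1° of latitude spans 111000 m, so Δφ = -66.50 / 111000 × 3600 = -2.157″.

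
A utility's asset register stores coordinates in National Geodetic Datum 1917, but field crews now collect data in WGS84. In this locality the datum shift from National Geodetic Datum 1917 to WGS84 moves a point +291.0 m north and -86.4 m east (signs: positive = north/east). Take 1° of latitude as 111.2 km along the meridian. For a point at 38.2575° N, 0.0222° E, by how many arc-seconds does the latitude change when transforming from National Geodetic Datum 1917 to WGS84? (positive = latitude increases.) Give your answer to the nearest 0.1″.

1° of latitude = 111.2 km, so Δφ = 291.0 / 111200 = 0.0026169° = 9.421″.

Δφ = 9.4″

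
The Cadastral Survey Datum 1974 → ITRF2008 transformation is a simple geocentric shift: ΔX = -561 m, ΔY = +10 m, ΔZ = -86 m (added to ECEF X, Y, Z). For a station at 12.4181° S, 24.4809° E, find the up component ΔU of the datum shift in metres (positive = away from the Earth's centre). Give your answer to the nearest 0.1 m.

ΔU = -476.1 m

The local up (radial) axis is (cos φ cos λ, cos φ sin λ, sin φ), giving ΔU = -498.621 + 4.047 + 18.494 = -476.08 m.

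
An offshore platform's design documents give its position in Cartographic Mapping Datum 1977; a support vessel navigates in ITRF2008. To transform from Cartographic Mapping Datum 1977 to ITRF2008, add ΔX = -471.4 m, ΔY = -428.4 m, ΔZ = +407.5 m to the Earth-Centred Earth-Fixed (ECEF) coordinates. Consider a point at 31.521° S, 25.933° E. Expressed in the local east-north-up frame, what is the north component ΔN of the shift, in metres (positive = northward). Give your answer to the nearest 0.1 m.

ΔN = 27.8 m

At φ = -31.521°, λ = 25.933°: sin φ = -0.522811, cos φ = 0.852449, sin λ = 0.437320, cos λ = 0.899306.
ΔN = −sin φ cos λ·ΔX − sin φ sin λ·ΔY + cos φ·ΔZ = −(-0.522811)(0.899306)(-471.4) − (-0.522811)(0.437320)(-428.4) + (0.852449)(407.5) = 27.79 m.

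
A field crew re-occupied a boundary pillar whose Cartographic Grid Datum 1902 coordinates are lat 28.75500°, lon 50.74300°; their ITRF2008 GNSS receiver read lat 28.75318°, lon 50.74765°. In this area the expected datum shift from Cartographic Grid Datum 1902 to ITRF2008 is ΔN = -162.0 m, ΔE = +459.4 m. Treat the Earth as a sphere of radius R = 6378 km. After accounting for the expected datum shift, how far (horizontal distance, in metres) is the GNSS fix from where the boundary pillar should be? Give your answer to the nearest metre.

Observed coordinate differences: Δφ = -0.00182°, Δλ = +0.00465°.
Converting to metres (1° lat = 111317 m, cos φ = 0.876685): observed ΔN = -202.6 m, observed ΔE = 453.8 m.
Subtracting the expected shift leaves a residual of -202.6 − (-162.0) = -40.6 m north and 453.8 − (459.4) = -5.6 m east.
Residual distance = √((-40.6)² + (-5.6)²) = 41.0 m.

41 m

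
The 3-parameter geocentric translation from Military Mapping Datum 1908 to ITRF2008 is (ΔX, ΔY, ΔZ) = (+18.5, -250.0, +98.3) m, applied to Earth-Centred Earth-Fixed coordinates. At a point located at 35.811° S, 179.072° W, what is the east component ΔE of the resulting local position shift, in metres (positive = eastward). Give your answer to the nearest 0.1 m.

ΔE = 250.3 m

The local east axis at (φ, λ) is (−sin λ, cos λ, 0), so ΔE = −sin(-179.072°)·18.5 + cos(-179.072°)·(-250.0) = 250.27 m.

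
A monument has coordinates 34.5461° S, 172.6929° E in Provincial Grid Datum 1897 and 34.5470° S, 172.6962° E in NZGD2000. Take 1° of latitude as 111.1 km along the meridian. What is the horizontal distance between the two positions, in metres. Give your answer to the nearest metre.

318 m

Δφ = -34.5470° − -34.5461° = -0.0009°; Δλ = 172.6962° − 172.6929° = +0.0033°.
ΔN = Δφ × 111100 = -100.0 m; ΔE = Δλ × 111100 × cos(-34.5461°) = +0.0033 × 111100 × 0.823670 = 302.0 m.
Distance = √(ΔE² + ΔN²) = √(302.0² + (-100.0)²) = 318.1 m.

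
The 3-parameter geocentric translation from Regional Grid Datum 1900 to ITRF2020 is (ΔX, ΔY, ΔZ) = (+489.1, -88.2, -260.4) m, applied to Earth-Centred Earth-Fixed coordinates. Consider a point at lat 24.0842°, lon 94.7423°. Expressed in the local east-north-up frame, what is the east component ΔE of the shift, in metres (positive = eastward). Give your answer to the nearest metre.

The local east axis at (φ, λ) is (−sin λ, cos λ, 0), so ΔE = −sin(94.7423°)·489.1 + cos(94.7423°)·(-88.2) = -480.13 m.

ΔE = -480 m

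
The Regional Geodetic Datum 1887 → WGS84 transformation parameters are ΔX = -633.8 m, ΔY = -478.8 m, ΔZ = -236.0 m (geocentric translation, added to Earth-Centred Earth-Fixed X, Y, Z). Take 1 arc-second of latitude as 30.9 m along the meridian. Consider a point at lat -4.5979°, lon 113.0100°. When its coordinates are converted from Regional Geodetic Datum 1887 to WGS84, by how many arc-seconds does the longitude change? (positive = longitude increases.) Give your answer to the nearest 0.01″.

Δλ = 25.02″

sin φ = -0.080162, cos φ = 0.996782, sin λ = 0.920437, cos λ = -0.390892.
East component: ΔE = −sin λ·ΔX + cos λ·ΔY = −(0.920437)(-633.8) + (-0.390892)(-478.8) = 770.53 m.
1° of latitude spans 3600 × 30.90 = 111240 m; at latitude φ, 1° of longitude spans that × cos φ = 110882.0 m, so Δλ = 770.53 / 110882.0 × 3600 = 25.017″.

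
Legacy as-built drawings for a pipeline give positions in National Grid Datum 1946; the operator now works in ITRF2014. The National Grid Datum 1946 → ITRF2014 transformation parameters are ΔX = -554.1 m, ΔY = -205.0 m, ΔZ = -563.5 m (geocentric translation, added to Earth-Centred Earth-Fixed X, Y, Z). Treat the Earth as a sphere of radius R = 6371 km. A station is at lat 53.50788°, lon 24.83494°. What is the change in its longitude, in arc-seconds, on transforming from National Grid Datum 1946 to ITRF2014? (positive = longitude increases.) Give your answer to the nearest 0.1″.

sin φ = 0.803939, cos φ = 0.594712, sin λ = 0.420006, cos λ = 0.907522.
East component: ΔE = −sin λ·ΔX + cos λ·ΔY = −(0.420006)(-554.1) + (0.907522)(-205.0) = 46.68 m.
1° of latitude spans πR/180 = 111195 m; at latitude φ, 1° of longitude spans that × cos φ = 66129.0 m, so Δλ = 46.68 / 66129.0 × 3600 = 2.541″.

Δλ = 2.5″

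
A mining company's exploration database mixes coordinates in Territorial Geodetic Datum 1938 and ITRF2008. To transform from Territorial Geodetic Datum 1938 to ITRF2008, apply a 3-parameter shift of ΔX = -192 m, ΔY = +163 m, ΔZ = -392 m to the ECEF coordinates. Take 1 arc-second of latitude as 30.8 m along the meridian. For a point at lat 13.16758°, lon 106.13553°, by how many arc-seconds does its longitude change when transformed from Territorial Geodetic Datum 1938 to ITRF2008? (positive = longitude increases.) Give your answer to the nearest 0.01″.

sin φ = 0.227800, cos φ = 0.973708, sin λ = 0.960607, cos λ = -0.277910.
East component: ΔE = −sin λ·ΔX + cos λ·ΔY = −(0.960607)(-192) + (-0.277910)(163) = 139.14 m.
1° of latitude spans 3600 × 30.80 = 110880 m; at latitude φ, 1° of longitude spans that × cos φ = 107964.7 m, so Δλ = 139.14 / 107964.7 × 3600 = 4.639″.

Δλ = 4.64″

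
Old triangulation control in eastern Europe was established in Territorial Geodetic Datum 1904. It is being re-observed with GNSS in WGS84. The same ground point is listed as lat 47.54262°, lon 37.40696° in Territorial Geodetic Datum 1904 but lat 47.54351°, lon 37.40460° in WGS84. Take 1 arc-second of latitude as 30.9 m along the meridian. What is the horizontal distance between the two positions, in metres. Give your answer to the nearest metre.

203 m

Δφ = 47.54351° − 47.54262° = +0.00089°; Δλ = 37.40460° − 37.40696° = -0.00236°.
1° of latitude = 3600 × 30.90 = 111240 m.
ΔN = Δφ × 111240 = 99.0 m; ΔE = Δλ × 111240 × cos(47.54262°) = -0.00236 × 111240 × 0.675042 = -177.2 m.
Distance = √(ΔE² + ΔN²) = √((-177.2)² + 99.0²) = 203.0 m.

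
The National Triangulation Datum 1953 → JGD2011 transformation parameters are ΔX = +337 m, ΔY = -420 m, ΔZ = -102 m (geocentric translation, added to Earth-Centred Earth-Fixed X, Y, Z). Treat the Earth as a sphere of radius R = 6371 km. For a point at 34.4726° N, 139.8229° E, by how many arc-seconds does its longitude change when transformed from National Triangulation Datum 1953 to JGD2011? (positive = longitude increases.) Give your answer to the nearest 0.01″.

Δλ = 4.06″

sin φ = 0.566012, cos φ = 0.824397, sin λ = 0.645152, cos λ = -0.764054.
East component: ΔE = −sin λ·ΔX + cos λ·ΔY = −(0.645152)(337) + (-0.764054)(-420) = 103.49 m.
1° of latitude spans πR/180 = 111195 m; at latitude φ, 1° of longitude spans that × cos φ = 91668.8 m, so Δλ = 103.49 / 91668.8 × 3600 = 4.064″.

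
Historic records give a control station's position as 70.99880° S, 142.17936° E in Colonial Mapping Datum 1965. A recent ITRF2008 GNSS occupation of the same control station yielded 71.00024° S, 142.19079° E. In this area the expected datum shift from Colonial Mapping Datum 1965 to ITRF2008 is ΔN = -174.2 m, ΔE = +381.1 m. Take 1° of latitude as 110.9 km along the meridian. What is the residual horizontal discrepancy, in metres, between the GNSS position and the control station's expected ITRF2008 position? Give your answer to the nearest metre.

Observed coordinate differences: Δφ = -0.00144°, Δλ = +0.01143°.
Converting to metres (1° lat = 110900 m, cos φ = 0.325588): observed ΔN = -159.7 m, observed ΔE = 412.7 m.
Subtracting the expected shift leaves a residual of -159.7 − (-174.2) = 14.5 m north and 412.7 − (381.1) = 31.6 m east.
Residual distance = √(14.5² + 31.6²) = 34.8 m.

35 m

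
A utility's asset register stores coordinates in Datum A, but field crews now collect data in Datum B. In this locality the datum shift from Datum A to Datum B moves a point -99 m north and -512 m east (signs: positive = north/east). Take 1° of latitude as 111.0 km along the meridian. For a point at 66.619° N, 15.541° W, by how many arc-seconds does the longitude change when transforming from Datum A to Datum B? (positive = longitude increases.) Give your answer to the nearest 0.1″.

At latitude 66.619°, cos φ = 0.396844.
1° of longitude at this latitude = 111.0 × cos φ = 44.05 km, so Δλ = -512.0 / 44049.6 = -0.0116233° = -41.844″.

Δλ = -41.8″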